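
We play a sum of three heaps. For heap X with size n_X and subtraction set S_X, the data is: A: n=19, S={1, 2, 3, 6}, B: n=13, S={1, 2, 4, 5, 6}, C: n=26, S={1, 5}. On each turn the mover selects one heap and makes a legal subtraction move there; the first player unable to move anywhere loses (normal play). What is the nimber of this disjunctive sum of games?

Heap A, S = {1, 2, 3, 6}:
G(0) = 0
G(1) = mex{0} = 1
G(2) = mex{1,0} = 2
G(3) = mex{2,1,0} = 3
G(4) = mex{3,2,1} = 0
G(5) = mex{0,3,2} = 1
G(6) = mex{1,0,3,0} = 2
G(7) = mex{2,1,0,1} = 3
G(8) = mex{3,2,1,2} = 0
G(9) = mex{0,3,2,3} = 1
G(10) = mex{1,0,3,0} = 2
G(11) = mex{2,1,0,1} = 3
G(12) = mex{3,2,1,2} = 0
G(13) = mex{0,3,2,3} = 1
G(14) = mex{1,0,3,0} = 2
G(15) = mex{2,1,0,1} = 3
G(16) = mex{3,2,1,2} = 0
G(17) = mex{0,3,2,3} = 1
G(18) = mex{1,0,3,0} = 2
G(19) = mex{2,1,0,1} = 3
G_A(19) = 3.
Heap B, S = {1, 2, 4, 5, 6}:
G(0) = 0
G(1) = mex{0} = 1
G(2) = mex{1,0} = 2
G(3) = mex{2,1} = 0
G(4) = mex{0,2,0} = 1
G(5) = mex{1,0,1,0} = 2
G(6) = mex{2,1,2,1,0} = 3
G(7) = mex{3,2,0,2,1} = 4
G(8) = mex{4,3,1,0,2} = 5
G(9) = mex{5,4,2,1,0} = 3
G(10) = mex{3,5,3,2,1} = 0
G(11) = mex{0,3,4,3,2} = 1
G(12) = mex{1,0,5,4,3} = 2
G(13) = mex{2,1,3,5,4} = 0
G_B(13) = 0.
Heap C, S = {1, 5}:
n :  0  1  2  3  4  5  6  7  8  9 10 11 12 13 14 15 16 17 18 19 20 21 22 23 24 25 26
G :  0  1  0  1  0  1  0  1  0  1  0  1  0  1  0  1  0  1  0  1  0  1  0  1  0  1  0
G_C(26) = 0.
Combined Grundy value = 3 ⊕ 0 ⊕ 0 = 3.

3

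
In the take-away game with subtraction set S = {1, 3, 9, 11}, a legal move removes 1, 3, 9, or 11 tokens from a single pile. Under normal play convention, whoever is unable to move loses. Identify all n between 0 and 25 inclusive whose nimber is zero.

n :  0  1  2  3  4  5  6  7  8  9 10 11 12 13 14 15 16 17 18 19 20 21 22 23 24 25
G :  0  1  0  1  0  1  0  1  0  1  0  1  0  1  0  1  0  1  0  1  0  1  0  1  0  1
P-positions are exactly the n with G(n) = 0.

0, 2, 4, 6, 8, 10, 12, 14, 16, 18, 20, 22, 24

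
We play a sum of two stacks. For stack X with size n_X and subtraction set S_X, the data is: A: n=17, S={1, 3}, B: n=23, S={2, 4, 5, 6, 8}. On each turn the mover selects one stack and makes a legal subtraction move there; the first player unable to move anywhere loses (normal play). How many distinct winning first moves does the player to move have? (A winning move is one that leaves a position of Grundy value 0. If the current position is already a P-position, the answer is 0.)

0

Stack A, S = {1, 3}:
G(0) = 0
G(1) = mex{0} = 1
G(2) = mex{1} = 0
G(3) = mex{0,0} = 1
G(4) = mex{1,1} = 0
G(5) = mex{0,0} = 1
G(6) = mex{1,1} = 0
G(7) = mex{0,0} = 1
G(8) = mex{1,1} = 0
G(9) = mex{0,0} = 1
G(10) = mex{1,1} = 0
G(11) = mex{0,0} = 1
G(12) = mex{1,1} = 0
G(13) = mex{0,0} = 1
G(14) = mex{1,1} = 0
G(15) = mex{0,0} = 1
G(16) = mex{1,1} = 0
G(17) = mex{0,0} = 1
G_A(17) = 1.
Stack B, S = {2, 4, 5, 6, 8}:
n :  0  1  2  3  4  5  6  7  8  9 10 11 12 13 14 15 16 17 18 19 20 21 22 23
G :  0  0  1  1  2  2  3  3  4  4  0  0  1  1  2  2  3  3  4  4  0  0  1  1
G_B(23) = 1.
Combined Grundy value = 1 ⊕ 1 = 0.
A winning move leaves total XOR = 0, i.e. changes one component's Grundy value g to g ⊕ X where X is the current total.
Stack A: target g' = 1⊕0 = 1, but every legal move changes the Grundy value (mex property), so 0 moves.
Stack B: target g' = 1⊕0 = 1, but every legal move changes the Grundy value (mex property), so 0 moves.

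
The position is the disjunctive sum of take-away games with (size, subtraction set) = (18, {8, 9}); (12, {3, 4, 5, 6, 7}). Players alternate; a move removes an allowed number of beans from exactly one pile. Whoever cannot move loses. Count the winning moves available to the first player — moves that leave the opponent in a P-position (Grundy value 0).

Pile A, S = {8, 9}:
n :  0  1  2  3  4  5  6  7  8  9 10 11 12 13 14 15 16 17 18
G :  0  0  0  0  0  0  0  0  1  1  1  1  1  1  1  1  2  0  0
G_A(18) = 0.
Pile B, S = {3, 4, 5, 6, 7}:
n :  0  1  2  3  4  5  6  7  8  9 10 11 12
G :  0  0  0  1  1  1  2  2  2  3  0  0  0
G_B(12) = 0.
Combined Grundy value = 0 ⊕ 0 = 0.
A winning move leaves total XOR = 0, i.e. changes one component's Grundy value g to g ⊕ X where X is the current total.
Pile A: target g' = 0⊕0 = 0, but every legal move changes the Grundy value (mex property), so 0 moves.
Pile B: target g' = 0⊕0 = 0, but every legal move changes the Grundy value (mex property), so 0 moves.

0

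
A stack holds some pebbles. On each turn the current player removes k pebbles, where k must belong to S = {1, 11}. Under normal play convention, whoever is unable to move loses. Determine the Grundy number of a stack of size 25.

n :  0  1  2  3  4  5  6  7  8  9 10 11 12 13 14 15 16 17 18 19 20 21 22 23 24 25
G :  0  1  0  1  0  1  0  1  0  1  0  1  0  1  0  1  0  1  0  1  0  1  0  1  0  1

1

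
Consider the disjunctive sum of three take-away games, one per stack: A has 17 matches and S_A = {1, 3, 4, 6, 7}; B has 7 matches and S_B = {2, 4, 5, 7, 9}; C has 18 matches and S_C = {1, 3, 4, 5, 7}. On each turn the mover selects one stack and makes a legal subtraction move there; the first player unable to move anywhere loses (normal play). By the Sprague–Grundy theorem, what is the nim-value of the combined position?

Stack A, S = {1, 3, 4, 6, 7}:
n :  0  1  2  3  4  5  6  7  8  9 10 11 12 13 14 15 16 17
G :  0  1  0  1  2  3  2  3  4  5  0  1  0  1  2  3  2  3
G_A(17) = 3.
Stack B, S = {2, 4, 5, 7, 9}:
G(0) = 0
G(1) = mex{} = 0
G(2) = mex{0} = 1
G(3) = mex{0} = 1
G(4) = mex{1,0} = 2
G(5) = mex{1,0,0} = 2
G(6) = mex{2,1,0} = 3
G(7) = mex{2,1,1,0} = 3
G_B(7) = 3.
Stack C, S = {1, 3, 4, 5, 7}:
G(0) = 0
G(1) = mex{0} = 1
G(2) = mex{1} = 0
G(3) = mex{0,0} = 1
G(4) = mex{1,1,0} = 2
G(5) = mex{2,0,1,0} = 3
G(6) = mex{3,1,0,1} = 2
G(7) = mex{2,2,1,0,0} = 3
G(8) = mex{3,3,2,1,1} = 0
G(9) = mex{0,2,3,2,0} = 1
G(10) = mex{1,3,2,3,1} = 0
G(11) = mex{0,0,3,2,2} = 1
G(12) = mex{1,1,0,3,3} = 2
G(13) = mex{2,0,1,0,2} = 3
G(14) = mex{3,1,0,1,3} = 2
G(15) = mex{2,2,1,0,0} = 3
G(16) = mex{3,3,2,1,1} = 0
G(17) = mex{0,2,3,2,0} = 1
G(18) = mex{1,3,2,3,1} = 0
G_C(18) = 0.
Combined Grundy value = 3 ⊕ 3 ⊕ 0 = 0.

0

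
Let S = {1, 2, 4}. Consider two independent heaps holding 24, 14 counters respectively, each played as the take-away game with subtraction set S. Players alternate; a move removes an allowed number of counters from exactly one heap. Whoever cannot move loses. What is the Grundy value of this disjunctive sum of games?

All heaps use S = {1, 2, 4}:
n :  0  1  2  3  4  5  6  7  8  9 10 11 12 13 14 15 16 17 18 19 20 21 22 23 24
G :  0  1  2  0  1  2  0  1  2  0  1  2  0  1  2  0  1  2  0  1  2  0  1  2  0
Heap A: G(24) = 0.
Heap B: G(14) = 2.
Combined Grundy value = 0 ⊕ 2 = 2.

2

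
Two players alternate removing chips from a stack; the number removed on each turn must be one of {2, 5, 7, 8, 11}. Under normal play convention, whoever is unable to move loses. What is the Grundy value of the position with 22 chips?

2

n :  0  1  2  3  4  5  6  7  8  9 10 11 12 13 14 15 16 17 18 19 20 21 22
G :  0  0  1  1  0  2  1  3  2  2  0  3  1  0  0  1  1  3  2  4  3  2  2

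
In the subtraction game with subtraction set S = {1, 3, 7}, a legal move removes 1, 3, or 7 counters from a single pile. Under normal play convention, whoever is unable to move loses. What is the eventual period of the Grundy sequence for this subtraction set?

G(0) = 0
G(1) = mex{0} = 1
G(2) = mex{1} = 0
G(3) = mex{0,0} = 1
G(4) = mex{1,1} = 0
G(5) = mex{0,0} = 1
G(6) = mex{1,1} = 0
G(7) = mex{0,0,0} = 1
G(8) = mex{1,1,1} = 0
G(9) = mex{0,0,0} = 1
G(10) = mex{1,1,1} = 0
G(11) = mex{0,0,0} = 1
G(12) = mex{1,1,1} = 0
G(13) = mex{0,0,0} = 1
G(14) = mex{1,1,1} = 0
G(n+2) = G(n) holds for n = 0,…,6 (a full window of length max(S) = 7), so the sequence is purely periodic with period 2.

2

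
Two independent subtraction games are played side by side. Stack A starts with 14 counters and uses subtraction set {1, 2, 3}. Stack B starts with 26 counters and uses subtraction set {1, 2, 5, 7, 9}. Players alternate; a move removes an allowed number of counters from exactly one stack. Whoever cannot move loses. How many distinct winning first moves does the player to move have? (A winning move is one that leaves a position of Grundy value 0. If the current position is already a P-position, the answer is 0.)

2

Stack A, S = {1, 2, 3}:
n :  0  1  2  3  4  5  6  7  8  9 10 11 12 13 14
G :  0  1  2  3  0  1  2  3  0  1  2  3  0  1  2
G_A(14) = 2.
Stack B, S = {1, 2, 5, 7, 9}:
n :  0  1  2  3  4  5  6  7  8  9 10 11 12 13 14 15 16 17 18 19 20 21 22 23 24 25 26
G :  0  1  2  0  1  2  0  1  2  3  4  5  3  4  0  1  2  0  1  2  0  1  2  3  4  5  3
G_B(26) = 3.
Combined Grundy value = 2 ⊕ 3 = 1.
A winning move leaves total XOR = 0, i.e. changes one component's Grundy value g to g ⊕ X where X is the current total.
Stack A: need g' = 2⊕1 = 3. Options: 14−1→G=1, 14−2→G=0, 14−3→G=3. Hits: 1.
Stack B: need g' = 3⊕1 = 2. Options: 26−1→G=5, 26−2→G=4, 26−5→G=1, 26−7→G=2, 26−9→G=0. Hits: 1.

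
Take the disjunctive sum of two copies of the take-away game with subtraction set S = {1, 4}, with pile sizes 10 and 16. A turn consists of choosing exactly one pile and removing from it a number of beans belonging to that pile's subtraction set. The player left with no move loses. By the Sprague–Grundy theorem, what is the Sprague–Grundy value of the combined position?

All piles use S = {1, 4}:
n :  0  1  2  3  4  5  6  7  8  9 10 11 12 13 14 15 16
G :  0  1  0  1  2  0  1  0  1  2  0  1  0  1  2  0  1
Pile A: G(10) = 0.
Pile B: G(16) = 1.
Combined Grundy value = 0 ⊕ 1 = 1.

1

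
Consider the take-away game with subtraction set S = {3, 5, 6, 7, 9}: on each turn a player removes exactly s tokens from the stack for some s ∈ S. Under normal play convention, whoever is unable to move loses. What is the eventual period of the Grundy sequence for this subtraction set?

12

G(0) = 0
G(1) = mex{} = 0
G(2) = mex{} = 0
G(3) = mex{0} = 1
G(4) = mex{0} = 1
G(5) = mex{0,0} = 1
G(6) = mex{1,0,0} = 2
G(7) = mex{1,0,0,0} = 2
G(8) = mex{1,1,0,0} = 2
G(9) = mex{2,1,1,0,0} = 3
G(10) = mex{2,1,1,1,0} = 3
G(11) = mex{2,2,1,1,0} = 3
G(12) = mex{3,2,2,1,1} = 0
G(13) = mex{3,2,2,2,1} = 0
G(14) = mex{3,3,2,2,1} = 0
G(15) = mex{0,3,3,2,2} = 1
G(16) = mex{0,3,3,3,2} = 1
G(17) = mex{0,0,3,3,2} = 1
G(18) = mex{1,0,0,3,3} = 2
G(19) = mex{1,0,0,0,3} = 2
G(20) = mex{1,1,0,0,3} = 2
G(21) = mex{2,1,1,0,0} = 3
G(22) = mex{2,1,1,1,0} = 3
G(23) = mex{2,2,1,1,0} = 3
G(24) = mex{3,2,2,1,1} = 0
G(25) = mex{3,2,2,2,1} = 0
G(n+12) = G(n) holds for n = 0,…,8 (a full window of length max(S) = 9), so the sequence is purely periodic with period 12.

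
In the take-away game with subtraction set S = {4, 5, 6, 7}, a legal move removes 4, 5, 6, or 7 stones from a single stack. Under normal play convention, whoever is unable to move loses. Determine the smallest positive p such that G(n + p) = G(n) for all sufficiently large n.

11

n :  0  1  2  3  4  5  6  7  8  9 10 11 12 13 14 15 16 17 18 19 20 21 22 23
G :  0  0  0  0  1  1  1  1  2  2  2  0  0  0  0  1  1  1  1  2  2  2  0  0
G(n+11) = G(n) holds for n = 0,…,6 (a full window of length max(S) = 7), so the sequence is purely periodic with period 11.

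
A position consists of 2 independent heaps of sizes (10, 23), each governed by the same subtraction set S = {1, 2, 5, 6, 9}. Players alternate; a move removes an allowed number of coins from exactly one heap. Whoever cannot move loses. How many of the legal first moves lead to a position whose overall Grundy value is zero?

5

All heaps use S = {1, 2, 5, 6, 9}:
G(0) = 0
G(1) = mex{0} = 1
G(2) = mex{1,0} = 2
G(3) = mex{2,1} = 0
G(4) = mex{0,2} = 1
G(5) = mex{1,0,0} = 2
G(6) = mex{2,1,1,0} = 3
G(7) = mex{3,2,2,1} = 0
G(8) = mex{0,3,0,2} = 1
G(9) = mex{1,0,1,0,0} = 2
G(10) = mex{2,1,2,1,1} = 0
G(11) = mex{0,2,3,2,2} = 1
G(12) = mex{1,0,0,3,0} = 2
G(13) = mex{2,1,1,0,1} = 3
G(14) = mex{3,2,2,1,2} = 0
G(15) = mex{0,3,0,2,3} = 1
G(16) = mex{1,0,1,0,0} = 2
G(17) = mex{2,1,2,1,1} = 0
G(18) = mex{0,2,3,2,2} = 1
G(19) = mex{1,0,0,3,0} = 2
G(20) = mex{2,1,1,0,1} = 3
G(21) = mex{3,2,2,1,2} = 0
G(22) = mex{0,3,0,2,3} = 1
G(23) = mex{1,0,1,0,0} = 2
Heap A: G(10) = 0.
Heap B: G(23) = 2.
Combined Grundy value = 0 ⊕ 2 = 2.
A winning move leaves total XOR = 0, i.e. changes one component's Grundy value g to g ⊕ X where X is the current total.
Heap A: need g' = 0⊕2 = 2. Options: 10−1→G=2, 10−2→G=1, 10−5→G=2, 10−6→G=1, 10−9→G=1. Hits: 2.
Heap B: need g' = 2⊕2 = 0. Options: 23−1→G=1, 23−2→G=0, 23−5→G=1, 23−6→G=0, 23−9→G=0. Hits: 3.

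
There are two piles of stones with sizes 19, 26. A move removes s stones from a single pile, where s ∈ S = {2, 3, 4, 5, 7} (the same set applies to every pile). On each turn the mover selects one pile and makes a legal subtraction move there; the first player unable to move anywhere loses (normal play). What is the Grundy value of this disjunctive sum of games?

4

All piles use S = {2, 3, 4, 5, 7}:
n :  0  1  2  3  4  5  6  7  8  9 10 11 12 13 14 15 16 17 18 19 20 21 22 23 24 25 26
G :  0  0  1  1  2  2  3  3  4  0  0  1  1  2  2  3  3  4  0  0  1  1  2  2  3  3  4
Pile A: G(19) = 0.
Pile B: G(26) = 4.
Combined Grundy value = 0 ⊕ 4 = 4.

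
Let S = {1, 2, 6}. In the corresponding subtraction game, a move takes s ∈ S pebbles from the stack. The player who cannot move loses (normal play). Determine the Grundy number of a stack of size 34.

3

n :  0  1  2  3  4  5  6  7  8  9 10 11 12 13 14 15 16 17 18 19 20 21 22 23 24 25 26 27 28 29 30 31 32 33 34
G :  0  1  2  0  1  2  3  0  1  2  0  1  2  3  0  1  2  0  1  2  3  0  1  2  0  1  2  3  0  1  2  0  1  2  3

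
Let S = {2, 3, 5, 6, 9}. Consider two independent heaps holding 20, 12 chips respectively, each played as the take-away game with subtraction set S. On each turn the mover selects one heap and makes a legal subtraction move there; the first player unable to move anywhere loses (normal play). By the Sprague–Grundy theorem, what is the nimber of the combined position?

0

All heaps use S = {2, 3, 5, 6, 9}:
G(0) = 0
G(1) = mex{} = 0
G(2) = mex{0} = 1
G(3) = mex{0,0} = 1
G(4) = mex{1,0} = 2
G(5) = mex{1,1,0} = 2
G(6) = mex{2,1,0,0} = 3
G(7) = mex{2,2,1,0} = 3
G(8) = mex{3,2,1,1} = 0
G(9) = mex{3,3,2,1,0} = 4
G(10) = mex{0,3,2,2,0} = 1
G(11) = mex{4,0,3,2,1} = 5
G(12) = mex{1,4,3,3,1} = 0
G(13) = mex{5,1,0,3,2} = 4
G(14) = mex{0,5,4,0,2} = 1
G(15) = mex{4,0,1,4,3} = 2
G(16) = mex{1,4,5,1,3} = 0
G(17) = mex{2,1,0,5,0} = 3
G(18) = mex{0,2,4,0,4} = 1
G(19) = mex{3,0,1,4,1} = 2
G(20) = mex{1,3,2,1,5} = 0
Heap A: G(20) = 0.
Heap B: G(12) = 0.
Combined Grundy value = 0 ⊕ 0 = 0.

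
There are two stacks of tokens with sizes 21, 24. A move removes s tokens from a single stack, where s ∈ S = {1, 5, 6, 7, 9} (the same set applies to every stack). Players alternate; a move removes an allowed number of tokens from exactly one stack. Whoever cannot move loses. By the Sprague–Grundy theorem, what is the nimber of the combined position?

3

All stacks use S = {1, 5, 6, 7, 9}:
G(0) = 0
G(1) = mex{0} = 1
G(2) = mex{1} = 0
G(3) = mex{0} = 1
G(4) = mex{1} = 0
G(5) = mex{0,0} = 1
G(6) = mex{1,1,0} = 2
G(7) = mex{2,0,1,0} = 3
G(8) = mex{3,1,0,1} = 2
G(9) = mex{2,0,1,0,0} = 3
G(10) = mex{3,1,0,1,1} = 2
G(11) = mex{2,2,1,0,0} = 3
G(12) = mex{3,3,2,1,1} = 0
G(13) = mex{0,2,3,2,0} = 1
G(14) = mex{1,3,2,3,1} = 0
G(15) = mex{0,2,3,2,2} = 1
G(16) = mex{1,3,2,3,3} = 0
G(17) = mex{0,0,3,2,2} = 1
G(18) = mex{1,1,0,3,3} = 2
G(19) = mex{2,0,1,0,2} = 3
G(20) = mex{3,1,0,1,3} = 2
G(21) = mex{2,0,1,0,0} = 3
G(22) = mex{3,1,0,1,1} = 2
G(23) = mex{2,2,1,0,0} = 3
G(24) = mex{3,3,2,1,1} = 0
Stack A: G(21) = 3.
Stack B: G(24) = 0.
Combined Grundy value = 3 ⊕ 0 = 3.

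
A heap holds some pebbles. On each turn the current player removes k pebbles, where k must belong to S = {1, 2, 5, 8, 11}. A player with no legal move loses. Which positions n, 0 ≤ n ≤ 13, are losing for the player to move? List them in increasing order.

G(0) = 0
G(1) = mex{0} = 1
G(2) = mex{1,0} = 2
G(3) = mex{2,1} = 0
G(4) = mex{0,2} = 1
G(5) = mex{1,0,0} = 2
G(6) = mex{2,1,1} = 0
G(7) = mex{0,2,2} = 1
G(8) = mex{1,0,0,0} = 2
G(9) = mex{2,1,1,1} = 0
G(10) = mex{0,2,2,2} = 1
G(11) = mex{1,0,0,0,0} = 2
G(12) = mex{2,1,1,1,1} = 0
G(13) = mex{0,2,2,2,2} = 1
P-positions are exactly the n with G(n) = 0.

0, 3, 6, 9, 12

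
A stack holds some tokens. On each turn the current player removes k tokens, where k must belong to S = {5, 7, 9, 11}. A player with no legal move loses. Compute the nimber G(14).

2

n :  0  1  2  3  4  5  6  7  8  9 10 11 12 13 14
G :  0  0  0  0  0  1  1  1  1  1  2  2  2  2  2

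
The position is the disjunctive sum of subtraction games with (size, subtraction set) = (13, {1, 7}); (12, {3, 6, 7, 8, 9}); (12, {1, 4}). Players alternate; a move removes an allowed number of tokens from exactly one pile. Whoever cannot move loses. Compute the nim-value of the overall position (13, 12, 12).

Pile A, S = {1, 7}:
n :  0  1  2  3  4  5  6  7  8  9 10 11 12 13
G :  0  1  0  1  0  1  0  1  0  1  0  1  0  1
G_A(13) = 1.
Pile B, S = {3, 6, 7, 8, 9}:
G(0) = 0
G(1) = mex{} = 0
G(2) = mex{} = 0
G(3) = mex{0} = 1
G(4) = mex{0} = 1
G(5) = mex{0} = 1
G(6) = mex{1,0} = 2
G(7) = mex{1,0,0} = 2
G(8) = mex{1,0,0,0} = 2
G(9) = mex{2,1,0,0,0} = 3
G(10) = mex{2,1,1,0,0} = 3
G(11) = mex{2,1,1,1,0} = 3
G(12) = mex{3,2,1,1,1} = 0
G_B(12) = 0.
Pile C, S = {1, 4}:
n :  0  1  2  3  4  5  6  7  8  9 10 11 12
G :  0  1  0  1  2  0  1  0  1  2  0  1  0
G_C(12) = 0.
Combined Grundy value = 1 ⊕ 0 ⊕ 0 = 1.

1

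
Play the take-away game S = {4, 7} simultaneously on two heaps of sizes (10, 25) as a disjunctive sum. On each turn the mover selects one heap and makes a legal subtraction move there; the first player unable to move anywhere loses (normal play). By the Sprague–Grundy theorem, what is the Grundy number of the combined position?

2

All heaps use S = {4, 7}:
G(0) = 0
G(1) = mex{} = 0
G(2) = mex{} = 0
G(3) = mex{} = 0
G(4) = mex{0} = 1
G(5) = mex{0} = 1
G(6) = mex{0} = 1
G(7) = mex{0,0} = 1
G(8) = mex{1,0} = 2
G(9) = mex{1,0} = 2
G(10) = mex{1,0} = 2
G(11) = mex{1,1} = 0
G(12) = mex{2,1} = 0
G(13) = mex{2,1} = 0
G(14) = mex{2,1} = 0
G(15) = mex{0,2} = 1
G(16) = mex{0,2} = 1
G(17) = mex{0,2} = 1
G(18) = mex{0,0} = 1
G(19) = mex{1,0} = 2
G(20) = mex{1,0} = 2
G(21) = mex{1,0} = 2
G(22) = mex{1,1} = 0
G(23) = mex{2,1} = 0
G(24) = mex{2,1} = 0
G(25) = mex{2,1} = 0
Heap A: G(10) = 2.
Heap B: G(25) = 0.
Combined Grundy value = 2 ⊕ 0 = 2.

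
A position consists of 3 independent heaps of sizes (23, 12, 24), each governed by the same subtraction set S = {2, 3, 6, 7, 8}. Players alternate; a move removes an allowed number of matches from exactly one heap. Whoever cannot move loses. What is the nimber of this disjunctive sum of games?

3

All heaps use S = {2, 3, 6, 7, 8}:
G(0) = 0
G(1) = mex{} = 0
G(2) = mex{0} = 1
G(3) = mex{0,0} = 1
G(4) = mex{1,0} = 2
G(5) = mex{1,1} = 0
G(6) = mex{2,1,0} = 3
G(7) = mex{0,2,0,0} = 1
G(8) = mex{3,0,1,0,0} = 2
G(9) = mex{1,3,1,1,0} = 2
G(10) = mex{2,1,2,1,1} = 0
G(11) = mex{2,2,0,2,1} = 3
G(12) = mex{0,2,3,0,2} = 1
G(13) = mex{3,0,1,3,0} = 2
G(14) = mex{1,3,2,1,3} = 0
G(15) = mex{2,1,2,2,1} = 0
G(16) = mex{0,2,0,2,2} = 1
G(17) = mex{0,0,3,0,2} = 1
G(18) = mex{1,0,1,3,0} = 2
G(19) = mex{1,1,2,1,3} = 0
G(20) = mex{2,1,0,2,1} = 3
G(21) = mex{0,2,0,0,2} = 1
G(22) = mex{3,0,1,0,0} = 2
G(23) = mex{1,3,1,1,0} = 2
G(24) = mex{2,1,2,1,1} = 0
Heap A: G(23) = 2.
Heap B: G(12) = 1.
Heap C: G(24) = 0.
Combined Grundy value = 2 ⊕ 1 ⊕ 0 = 3.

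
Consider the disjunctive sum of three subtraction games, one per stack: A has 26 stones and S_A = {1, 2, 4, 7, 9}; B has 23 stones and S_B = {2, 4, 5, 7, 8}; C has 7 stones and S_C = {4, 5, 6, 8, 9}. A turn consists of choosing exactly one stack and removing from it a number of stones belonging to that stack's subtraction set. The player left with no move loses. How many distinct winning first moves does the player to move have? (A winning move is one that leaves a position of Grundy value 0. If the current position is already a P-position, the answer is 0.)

7

Stack A, S = {1, 2, 4, 7, 9}:
G(0) = 0
G(1) = mex{0} = 1
G(2) = mex{1,0} = 2
G(3) = mex{2,1} = 0
G(4) = mex{0,2,0} = 1
G(5) = mex{1,0,1} = 2
G(6) = mex{2,1,2} = 0
G(7) = mex{0,2,0,0} = 1
G(8) = mex{1,0,1,1} = 2
G(9) = mex{2,1,2,2,0} = 3
G(10) = mex{3,2,0,0,1} = 4
G(11) = mex{4,3,1,1,2} = 0
G(12) = mex{0,4,2,2,0} = 1
G(13) = mex{1,0,3,0,1} = 2
G(14) = mex{2,1,4,1,2} = 0
G(15) = mex{0,2,0,2,0} = 1
G(16) = mex{1,0,1,3,1} = 2
G(17) = mex{2,1,2,4,2} = 0
G(18) = mex{0,2,0,0,3} = 1
G(19) = mex{1,0,1,1,4} = 2
G(20) = mex{2,1,2,2,0} = 3
G(21) = mex{3,2,0,0,1} = 4
G(22) = mex{4,3,1,1,2} = 0
G(23) = mex{0,4,2,2,0} = 1
G(24) = mex{1,0,3,0,1} = 2
G(25) = mex{2,1,4,1,2} = 0
G(26) = mex{0,2,0,2,0} = 1
G_A(26) = 1.
Stack B, S = {2, 4, 5, 7, 8}:
n :  0  1  2  3  4  5  6  7  8  9 10 11 12 13 14 15 16 17 18 19 20 21 22 23
G :  0  0  1  1  2  2  3  3  4  4  0  0  1  1  2  2  3  3  4  4  0  0  1  1
G_B(23) = 1.
Stack C, S = {4, 5, 6, 8, 9}:
G(0) = 0
G(1) = mex{} = 0
G(2) = mex{} = 0
G(3) = mex{} = 0
G(4) = mex{0} = 1
G(5) = mex{0,0} = 1
G(6) = mex{0,0,0} = 1
G(7) = mex{0,0,0} = 1
G_C(7) = 1.
Combined Grundy value = 1 ⊕ 1 ⊕ 1 = 1.
A winning move leaves total XOR = 0, i.e. changes one component's Grundy value g to g ⊕ X where X is the current total.
Stack A: need g' = 1⊕1 = 0. Options: 26−1→G=0, 26−2→G=2, 26−4→G=0, 26−7→G=2, 26−9→G=0. Hits: 3.
Stack B: need g' = 1⊕1 = 0. Options: 23−2→G=0, 23−4→G=4, 23−5→G=4, 23−7→G=3, 23−8→G=2. Hits: 1.
Stack C: need g' = 1⊕1 = 0. Options: 7−4→G=0, 7−5→G=0, 7−6→G=0. Hits: 3.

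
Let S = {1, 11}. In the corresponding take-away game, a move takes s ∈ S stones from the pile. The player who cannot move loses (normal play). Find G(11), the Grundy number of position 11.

1

G(0) = 0
G(1) = mex{0} = 1
G(2) = mex{1} = 0
G(3) = mex{0} = 1
G(4) = mex{1} = 0
G(5) = mex{0} = 1
G(6) = mex{1} = 0
G(7) = mex{0} = 1
G(8) = mex{1} = 0
G(9) = mex{0} = 1
G(10) = mex{1} = 0
G(11) = mex{0,0} = 1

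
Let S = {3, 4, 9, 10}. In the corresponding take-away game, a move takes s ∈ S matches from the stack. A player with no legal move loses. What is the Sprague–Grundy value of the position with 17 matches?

1

n :  0  1  2  3  4  5  6  7  8  9 10 11 12 13 14 15 16 17
G :  0  0  0  1  1  1  2  0  0  3  1  1  2  0  0  0  1  1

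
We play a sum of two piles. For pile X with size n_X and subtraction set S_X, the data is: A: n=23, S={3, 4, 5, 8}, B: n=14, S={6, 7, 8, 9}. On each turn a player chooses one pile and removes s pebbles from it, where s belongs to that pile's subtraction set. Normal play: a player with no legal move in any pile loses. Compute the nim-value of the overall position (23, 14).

Pile A, S = {3, 4, 5, 8}:
n :  0  1  2  3  4  5  6  7  8  9 10 11 12 13 14 15 16 17 18 19 20 21 22 23
G :  0  0  0  1  1  1  2  2  2  3  3  0  0  0  1  1  1  2  2  2  3  3  0  0
G_A(23) = 0.
Pile B, S = {6, 7, 8, 9}:
G(0) = 0
G(1) = mex{} = 0
G(2) = mex{} = 0
G(3) = mex{} = 0
G(4) = mex{} = 0
G(5) = mex{} = 0
G(6) = mex{0} = 1
G(7) = mex{0,0} = 1
G(8) = mex{0,0,0} = 1
G(9) = mex{0,0,0,0} = 1
G(10) = mex{0,0,0,0} = 1
G(11) = mex{0,0,0,0} = 1
G(12) = mex{1,0,0,0} = 2
G(13) = mex{1,1,0,0} = 2
G(14) = mex{1,1,1,0} = 2
G_B(14) = 2.
Combined Grundy value = 0 ⊕ 2 = 2.

2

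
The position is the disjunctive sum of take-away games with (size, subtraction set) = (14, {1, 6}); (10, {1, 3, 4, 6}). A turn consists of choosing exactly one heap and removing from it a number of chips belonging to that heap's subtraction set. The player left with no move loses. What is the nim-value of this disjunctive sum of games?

Heap A, S = {1, 6}:
G(0) = 0
G(1) = mex{0} = 1
G(2) = mex{1} = 0
G(3) = mex{0} = 1
G(4) = mex{1} = 0
G(5) = mex{0} = 1
G(6) = mex{1,0} = 2
G(7) = mex{2,1} = 0
G(8) = mex{0,0} = 1
G(9) = mex{1,1} = 0
G(10) = mex{0,0} = 1
G(11) = mex{1,1} = 0
G(12) = mex{0,2} = 1
G(13) = mex{1,0} = 2
G(14) = mex{2,1} = 0
G_A(14) = 0.
Heap B, S = {1, 3, 4, 6}:
n :  0  1  2  3  4  5  6  7  8  9 10
G :  0  1  0  1  2  3  2  0  1  0  1
G_B(10) = 1.
Combined Grundy value = 0 ⊕ 1 = 1.

1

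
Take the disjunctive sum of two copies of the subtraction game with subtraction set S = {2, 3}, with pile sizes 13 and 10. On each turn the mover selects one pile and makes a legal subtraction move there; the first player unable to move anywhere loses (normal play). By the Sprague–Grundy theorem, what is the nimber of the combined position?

All piles use S = {2, 3}:
n :  0  1  2  3  4  5  6  7  8  9 10 11 12 13
G :  0  0  1  1  2  0  0  1  1  2  0  0  1  1
Pile A: G(13) = 1.
Pile B: G(10) = 0.
Combined Grundy value = 1 ⊕ 0 = 1.

1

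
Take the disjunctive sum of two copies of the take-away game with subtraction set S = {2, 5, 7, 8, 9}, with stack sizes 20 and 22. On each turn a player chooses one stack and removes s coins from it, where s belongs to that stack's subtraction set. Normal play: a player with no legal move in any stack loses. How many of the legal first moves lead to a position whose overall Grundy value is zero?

2

All stacks use S = {2, 5, 7, 8, 9}:
G(0) = 0
G(1) = mex{} = 0
G(2) = mex{0} = 1
G(3) = mex{0} = 1
G(4) = mex{1} = 0
G(5) = mex{1,0} = 2
G(6) = mex{0,0} = 1
G(7) = mex{2,1,0} = 3
G(8) = mex{1,1,0,0} = 2
G(9) = mex{3,0,1,0,0} = 2
G(10) = mex{2,2,1,1,0} = 3
G(11) = mex{2,1,0,1,1} = 3
G(12) = mex{3,3,2,0,1} = 4
G(13) = mex{3,2,1,2,0} = 4
G(14) = mex{4,2,3,1,2} = 0
G(15) = mex{4,3,2,3,1} = 0
G(16) = mex{0,3,2,2,3} = 1
G(17) = mex{0,4,3,2,2} = 1
G(18) = mex{1,4,3,3,2} = 0
G(19) = mex{1,0,4,3,3} = 2
G(20) = mex{0,0,4,4,3} = 1
G(21) = mex{2,1,0,4,4} = 3
G(22) = mex{1,1,0,0,4} = 2
Stack A: G(20) = 1.
Stack B: G(22) = 2.
Combined Grundy value = 1 ⊕ 2 = 3.
A winning move leaves total XOR = 0, i.e. changes one component's Grundy value g to g ⊕ X where X is the current total.
Stack A: need g' = 1⊕3 = 2. Options: 20−2→G=0, 20−5→G=0, 20−7→G=4, 20−8→G=4, 20−9→G=3. Hits: 0.
Stack B: need g' = 2⊕3 = 1. Options: 22−2→G=1, 22−5→G=1, 22−7→G=0, 22−8→G=0, 22−9→G=4. Hits: 2.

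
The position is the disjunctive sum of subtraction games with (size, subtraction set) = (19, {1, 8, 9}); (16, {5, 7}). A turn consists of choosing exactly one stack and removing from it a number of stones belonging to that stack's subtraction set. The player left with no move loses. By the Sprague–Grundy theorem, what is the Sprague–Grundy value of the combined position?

Stack A, S = {1, 8, 9}:
G(0) = 0
G(1) = mex{0} = 1
G(2) = mex{1} = 0
G(3) = mex{0} = 1
G(4) = mex{1} = 0
G(5) = mex{0} = 1
G(6) = mex{1} = 0
G(7) = mex{0} = 1
G(8) = mex{1,0} = 2
G(9) = mex{2,1,0} = 3
G(10) = mex{3,0,1} = 2
G(11) = mex{2,1,0} = 3
G(12) = mex{3,0,1} = 2
G(13) = mex{2,1,0} = 3
G(14) = mex{3,0,1} = 2
G(15) = mex{2,1,0} = 3
G(16) = mex{3,2,1} = 0
G(17) = mex{0,3,2} = 1
G(18) = mex{1,2,3} = 0
G(19) = mex{0,3,2} = 1
G_A(19) = 1.
Stack B, S = {5, 7}:
n :  0  1  2  3  4  5  6  7  8  9 10 11 12 13 14 15 16
G :  0  0  0  0  0  1  1  1  1  1  2  2  0  0  0  0  0
G_B(16) = 0.
Combined Grundy value = 1 ⊕ 0 = 1.

1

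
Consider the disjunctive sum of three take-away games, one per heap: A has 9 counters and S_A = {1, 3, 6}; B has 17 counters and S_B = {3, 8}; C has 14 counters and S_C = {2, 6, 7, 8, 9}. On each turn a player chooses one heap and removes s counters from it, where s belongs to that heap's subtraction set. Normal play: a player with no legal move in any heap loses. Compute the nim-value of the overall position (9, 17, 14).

Heap A, S = {1, 3, 6}:
G(0) = 0
G(1) = mex{0} = 1
G(2) = mex{1} = 0
G(3) = mex{0,0} = 1
G(4) = mex{1,1} = 0
G(5) = mex{0,0} = 1
G(6) = mex{1,1,0} = 2
G(7) = mex{2,0,1} = 3
G(8) = mex{3,1,0} = 2
G(9) = mex{2,2,1} = 0
G_A(9) = 0.
Heap B, S = {3, 8}:
G(0) = 0
G(1) = mex{} = 0
G(2) = mex{} = 0
G(3) = mex{0} = 1
G(4) = mex{0} = 1
G(5) = mex{0} = 1
G(6) = mex{1} = 0
G(7) = mex{1} = 0
G(8) = mex{1,0} = 2
G(9) = mex{0,0} = 1
G(10) = mex{0,0} = 1
G(11) = mex{2,1} = 0
G(12) = mex{1,1} = 0
G(13) = mex{1,1} = 0
G(14) = mex{0,0} = 1
G(15) = mex{0,0} = 1
G(16) = mex{0,2} = 1
G(17) = mex{1,1} = 0
G_B(17) = 0.
Heap C, S = {2, 6, 7, 8, 9}:
G(0) = 0
G(1) = mex{} = 0
G(2) = mex{0} = 1
G(3) = mex{0} = 1
G(4) = mex{1} = 0
G(5) = mex{1} = 0
G(6) = mex{0,0} = 1
G(7) = mex{0,0,0} = 1
G(8) = mex{1,1,0,0} = 2
G(9) = mex{1,1,1,0,0} = 2
G(10) = mex{2,0,1,1,0} = 3
G(11) = mex{2,0,0,1,1} = 3
G(12) = mex{3,1,0,0,1} = 2
G(13) = mex{3,1,1,0,0} = 2
G(14) = mex{2,2,1,1,0} = 3
G_C(14) = 3.
Combined Grundy value = 0 ⊕ 0 ⊕ 3 = 3.

3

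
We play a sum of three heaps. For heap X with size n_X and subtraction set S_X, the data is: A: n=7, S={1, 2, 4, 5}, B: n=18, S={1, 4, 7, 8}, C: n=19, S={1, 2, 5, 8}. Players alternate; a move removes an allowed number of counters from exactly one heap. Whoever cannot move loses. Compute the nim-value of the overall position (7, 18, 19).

Heap A, S = {1, 2, 4, 5}:
G(0) = 0
G(1) = mex{0} = 1
G(2) = mex{1,0} = 2
G(3) = mex{2,1} = 0
G(4) = mex{0,2,0} = 1
G(5) = mex{1,0,1,0} = 2
G(6) = mex{2,1,2,1} = 0
G(7) = mex{0,2,0,2} = 1
G_A(7) = 1.
Heap B, S = {1, 4, 7, 8}:
n :  0  1  2  3  4  5  6  7  8  9 10 11 12 13 14 15 16 17 18
G :  0  1  0  1  2  0  1  2  3  2  3  0  1  3  0  1  0  1  2
G_B(18) = 2.
Heap C, S = {1, 2, 5, 8}:
G(0) = 0
G(1) = mex{0} = 1
G(2) = mex{1,0} = 2
G(3) = mex{2,1} = 0
G(4) = mex{0,2} = 1
G(5) = mex{1,0,0} = 2
G(6) = mex{2,1,1} = 0
G(7) = mex{0,2,2} = 1
G(8) = mex{1,0,0,0} = 2
G(9) = mex{2,1,1,1} = 0
G(10) = mex{0,2,2,2} = 1
G(11) = mex{1,0,0,0} = 2
G(12) = mex{2,1,1,1} = 0
G(13) = mex{0,2,2,2} = 1
G(14) = mex{1,0,0,0} = 2
G(15) = mex{2,1,1,1} = 0
G(16) = mex{0,2,2,2} = 1
G(17) = mex{1,0,0,0} = 2
G(18) = mex{2,1,1,1} = 0
G(19) = mex{0,2,2,2} = 1
G_C(19) = 1.
Combined Grundy value = 1 ⊕ 2 ⊕ 1 = 2.

2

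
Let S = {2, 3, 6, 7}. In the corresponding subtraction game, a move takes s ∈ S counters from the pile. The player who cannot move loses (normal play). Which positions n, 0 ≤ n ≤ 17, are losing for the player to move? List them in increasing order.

0, 1, 5, 9, 10, 14

G(0) = 0
G(1) = mex{} = 0
G(2) = mex{0} = 1
G(3) = mex{0,0} = 1
G(4) = mex{1,0} = 2
G(5) = mex{1,1} = 0
G(6) = mex{2,1,0} = 3
G(7) = mex{0,2,0,0} = 1
G(8) = mex{3,0,1,0} = 2
G(9) = mex{1,3,1,1} = 0
G(10) = mex{2,1,2,1} = 0
G(11) = mex{0,2,0,2} = 1
G(12) = mex{0,0,3,0} = 1
G(13) = mex{1,0,1,3} = 2
G(14) = mex{1,1,2,1} = 0
G(15) = mex{2,1,0,2} = 3
G(16) = mex{0,2,0,0} = 1
G(17) = mex{3,0,1,0} = 2
P-positions are exactly the n with G(n) = 0.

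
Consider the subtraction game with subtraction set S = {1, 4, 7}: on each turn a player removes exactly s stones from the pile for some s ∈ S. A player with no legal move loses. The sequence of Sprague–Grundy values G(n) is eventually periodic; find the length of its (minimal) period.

8

G(0) = 0
G(1) = mex{0} = 1
G(2) = mex{1} = 0
G(3) = mex{0} = 1
G(4) = mex{1,0} = 2
G(5) = mex{2,1} = 0
G(6) = mex{0,0} = 1
G(7) = mex{1,1,0} = 2
G(8) = mex{2,2,1} = 0
G(9) = mex{0,0,0} = 1
G(10) = mex{1,1,1} = 0
G(11) = mex{0,2,2} = 1
G(12) = mex{1,0,0} = 2
G(13) = mex{2,1,1} = 0
G(14) = mex{0,0,2} = 1
G(15) = mex{1,1,0} = 2
G(16) = mex{2,2,1} = 0
G(17) = mex{0,0,0} = 1
G(n+8) = G(n) holds for n = 0,…,6 (a full window of length max(S) = 7), so the sequence is purely periodic with period 8.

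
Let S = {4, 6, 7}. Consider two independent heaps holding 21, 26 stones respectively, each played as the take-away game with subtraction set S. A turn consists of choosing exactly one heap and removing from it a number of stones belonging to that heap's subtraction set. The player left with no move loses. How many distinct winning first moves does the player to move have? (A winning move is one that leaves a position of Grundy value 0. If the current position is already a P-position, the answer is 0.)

All heaps use S = {4, 6, 7}:
n :  0  1  2  3  4  5  6  7  8  9 10 11 12 13 14 15 16 17 18 19 20 21 22 23 24 25 26
G :  0  0  0  0  1  1  1  1  2  2  2  0  0  0  0  1  1  1  1  2  2  2  0  0  0  0  1
Heap A: G(21) = 2.
Heap B: G(26) = 1.
Combined Grundy value = 2 ⊕ 1 = 3.
A winning move leaves total XOR = 0, i.e. changes one component's Grundy value g to g ⊕ X where X is the current total.
Heap A: need g' = 2⊕3 = 1. Options: 21−4→G=1, 21−6→G=1, 21−7→G=0. Hits: 2.
Heap B: need g' = 1⊕3 = 2. Options: 26−4→G=0, 26−6→G=2, 26−7→G=2. Hits: 2.

4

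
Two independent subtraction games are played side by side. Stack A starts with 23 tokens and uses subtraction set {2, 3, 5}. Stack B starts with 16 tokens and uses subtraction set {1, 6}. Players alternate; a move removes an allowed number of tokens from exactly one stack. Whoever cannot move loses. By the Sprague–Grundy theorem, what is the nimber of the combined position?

1

Stack A, S = {2, 3, 5}:
n :  0  1  2  3  4  5  6  7  8  9 10 11 12 13 14 15 16 17 18 19 20 21 22 23
G :  0  0  1  1  2  2  3  0  0  1  1  2  2  3  0  0  1  1  2  2  3  0  0  1
G_A(23) = 1.
Stack B, S = {1, 6}:
n :  0  1  2  3  4  5  6  7  8  9 10 11 12 13 14 15 16
G :  0  1  0  1  0  1  2  0  1  0  1  0  1  2  0  1  0
G_B(16) = 0.
Combined Grundy value = 1 ⊕ 0 = 1.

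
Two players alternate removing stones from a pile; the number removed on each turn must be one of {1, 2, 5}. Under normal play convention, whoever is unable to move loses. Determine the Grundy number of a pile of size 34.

G(0) = 0
G(1) = mex{0} = 1
G(2) = mex{1,0} = 2
G(3) = mex{2,1} = 0
G(4) = mex{0,2} = 1
G(5) = mex{1,0,0} = 2
G(6) = mex{2,1,1} = 0
G(7) = mex{0,2,2} = 1
G(8) = mex{1,0,0} = 2
G(9) = mex{2,1,1} = 0
G(10) = mex{0,2,2} = 1
G(11) = mex{1,0,0} = 2
G(12) = mex{2,1,1} = 0
G(13) = mex{0,2,2} = 1
G(14) = mex{1,0,0} = 2
G(15) = mex{2,1,1} = 0
G(16) = mex{0,2,2} = 1
G(17) = mex{1,0,0} = 2
G(18) = mex{2,1,1} = 0
G(19) = mex{0,2,2} = 1
G(20) = mex{1,0,0} = 2
G(21) = mex{2,1,1} = 0
G(22) = mex{0,2,2} = 1
G(23) = mex{1,0,0} = 2
G(24) = mex{2,1,1} = 0
G(25) = mex{0,2,2} = 1
G(26) = mex{1,0,0} = 2
G(27) = mex{2,1,1} = 0
G(28) = mex{0,2,2} = 1
G(29) = mex{1,0,0} = 2
G(30) = mex{2,1,1} = 0
G(31) = mex{0,2,2} = 1
G(32) = mex{1,0,0} = 2
G(33) = mex{2,1,1} = 0
G(34) = mex{0,2,2} = 1

1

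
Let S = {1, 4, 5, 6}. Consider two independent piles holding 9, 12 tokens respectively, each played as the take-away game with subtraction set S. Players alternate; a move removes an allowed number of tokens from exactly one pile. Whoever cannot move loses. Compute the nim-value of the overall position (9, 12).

All piles use S = {1, 4, 5, 6}:
n :  0  1  2  3  4  5  6  7  8  9 10 11 12
G :  0  1  0  1  2  3  2  3  4  0  1  0  1
Pile A: G(9) = 0.
Pile B: G(12) = 1.
Combined Grundy value = 0 ⊕ 1 = 1.

1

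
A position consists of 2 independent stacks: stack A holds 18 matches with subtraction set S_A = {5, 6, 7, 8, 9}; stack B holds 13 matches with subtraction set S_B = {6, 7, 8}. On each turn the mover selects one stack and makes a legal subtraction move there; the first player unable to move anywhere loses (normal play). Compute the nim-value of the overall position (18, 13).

Stack A, S = {5, 6, 7, 8, 9}:
n :  0  1  2  3  4  5  6  7  8  9 10 11 12 13 14 15 16 17 18
G :  0  0  0  0  0  1  1  1  1  1  2  2  2  2  0  0  0  0  0
G_A(18) = 0.
Stack B, S = {6, 7, 8}:
G(0) = 0
G(1) = mex{} = 0
G(2) = mex{} = 0
G(3) = mex{} = 0
G(4) = mex{} = 0
G(5) = mex{} = 0
G(6) = mex{0} = 1
G(7) = mex{0,0} = 1
G(8) = mex{0,0,0} = 1
G(9) = mex{0,0,0} = 1
G(10) = mex{0,0,0} = 1
G(11) = mex{0,0,0} = 1
G(12) = mex{1,0,0} = 2
G(13) = mex{1,1,0} = 2
G_B(13) = 2.
Combined Grundy value = 0 ⊕ 2 = 2.

2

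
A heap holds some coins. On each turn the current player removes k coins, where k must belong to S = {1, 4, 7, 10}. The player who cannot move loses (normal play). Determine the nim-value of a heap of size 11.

0

n :  0  1  2  3  4  5  6  7  8  9 10 11
G :  0  1  0  1  2  0  1  2  0  1  2  0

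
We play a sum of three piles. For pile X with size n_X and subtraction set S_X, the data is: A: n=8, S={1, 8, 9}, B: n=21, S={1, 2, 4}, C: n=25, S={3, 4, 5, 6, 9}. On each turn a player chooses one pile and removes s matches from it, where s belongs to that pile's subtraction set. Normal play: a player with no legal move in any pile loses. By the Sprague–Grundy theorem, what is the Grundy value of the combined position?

Pile A, S = {1, 8, 9}:
G(0) = 0
G(1) = mex{0} = 1
G(2) = mex{1} = 0
G(3) = mex{0} = 1
G(4) = mex{1} = 0
G(5) = mex{0} = 1
G(6) = mex{1} = 0
G(7) = mex{0} = 1
G(8) = mex{1,0} = 2
G_A(8) = 2.
Pile B, S = {1, 2, 4}:
n :  0  1  2  3  4  5  6  7  8  9 10 11 12 13 14 15 16 17 18 19 20 21
G :  0  1  2  0  1  2  0  1  2  0  1  2  0  1  2  0  1  2  0  1  2  0
G_B(21) = 0.
Pile C, S = {3, 4, 5, 6, 9}:
n :  0  1  2  3  4  5  6  7  8  9 10 11 12 13 14 15 16 17 18 19 20 21 22 23 24 25
G :  0  0  0  1  1  1  2  2  2  3  3  3  0  0  0  1  1  1  2  2  2  3  3  3  0  0
G_C(25) = 0.
Combined Grundy value = 2 ⊕ 0 ⊕ 0 = 2.

2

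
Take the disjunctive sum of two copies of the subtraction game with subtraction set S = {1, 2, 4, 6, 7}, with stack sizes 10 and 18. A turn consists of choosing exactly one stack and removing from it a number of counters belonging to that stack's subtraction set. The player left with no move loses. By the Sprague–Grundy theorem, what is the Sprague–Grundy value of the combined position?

All stacks use S = {1, 2, 4, 6, 7}:
n :  0  1  2  3  4  5  6  7  8  9 10 11 12 13 14 15 16 17 18
G :  0  1  2  0  1  2  3  4  0  1  2  0  1  2  3  4  0  1  2
Stack A: G(10) = 2.
Stack B: G(18) = 2.
Combined Grundy value = 2 ⊕ 2 = 0.

0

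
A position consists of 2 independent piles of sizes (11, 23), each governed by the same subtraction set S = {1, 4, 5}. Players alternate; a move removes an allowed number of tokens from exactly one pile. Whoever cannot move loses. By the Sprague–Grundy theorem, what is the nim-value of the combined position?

All piles use S = {1, 4, 5}:
G(0) = 0
G(1) = mex{0} = 1
G(2) = mex{1} = 0
G(3) = mex{0} = 1
G(4) = mex{1,0} = 2
G(5) = mex{2,1,0} = 3
G(6) = mex{3,0,1} = 2
G(7) = mex{2,1,0} = 3
G(8) = mex{3,2,1} = 0
G(9) = mex{0,3,2} = 1
G(10) = mex{1,2,3} = 0
G(11) = mex{0,3,2} = 1
G(12) = mex{1,0,3} = 2
G(13) = mex{2,1,0} = 3
G(14) = mex{3,0,1} = 2
G(15) = mex{2,1,0} = 3
G(16) = mex{3,2,1} = 0
G(17) = mex{0,3,2} = 1
G(18) = mex{1,2,3} = 0
G(19) = mex{0,3,2} = 1
G(20) = mex{1,0,3} = 2
G(21) = mex{2,1,0} = 3
G(22) = mex{3,0,1} = 2
G(23) = mex{2,1,0} = 3
Pile A: G(11) = 1.
Pile B: G(23) = 3.
Combined Grundy value = 1 ⊕ 3 = 2.

2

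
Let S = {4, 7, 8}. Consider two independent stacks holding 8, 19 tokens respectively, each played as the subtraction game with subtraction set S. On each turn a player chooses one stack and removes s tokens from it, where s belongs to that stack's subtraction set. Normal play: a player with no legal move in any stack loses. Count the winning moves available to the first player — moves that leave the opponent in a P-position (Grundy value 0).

All stacks use S = {4, 7, 8}:
G(0) = 0
G(1) = mex{} = 0
G(2) = mex{} = 0
G(3) = mex{} = 0
G(4) = mex{0} = 1
G(5) = mex{0} = 1
G(6) = mex{0} = 1
G(7) = mex{0,0} = 1
G(8) = mex{1,0,0} = 2
G(9) = mex{1,0,0} = 2
G(10) = mex{1,0,0} = 2
G(11) = mex{1,1,0} = 2
G(12) = mex{2,1,1} = 0
G(13) = mex{2,1,1} = 0
G(14) = mex{2,1,1} = 0
G(15) = mex{2,2,1} = 0
G(16) = mex{0,2,2} = 1
G(17) = mex{0,2,2} = 1
G(18) = mex{0,2,2} = 1
G(19) = mex{0,0,2} = 1
Stack A: G(8) = 2.
Stack B: G(19) = 1.
Combined Grundy value = 2 ⊕ 1 = 3.
A winning move leaves total XOR = 0, i.e. changes one component's Grundy value g to g ⊕ X where X is the current total.
Stack A: need g' = 2⊕3 = 1. Options: 8−4→G=1, 8−7→G=0, 8−8→G=0. Hits: 1.
Stack B: need g' = 1⊕3 = 2. Options: 19−4→G=0, 19−7→G=0, 19−8→G=2. Hits: 1.

2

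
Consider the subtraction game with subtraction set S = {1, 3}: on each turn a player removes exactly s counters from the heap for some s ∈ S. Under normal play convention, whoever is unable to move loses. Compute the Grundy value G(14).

0

n :  0  1  2  3  4  5  6  7  8  9 10 11 12 13 14
G :  0  1  0  1  0  1  0  1  0  1  0  1  0  1  0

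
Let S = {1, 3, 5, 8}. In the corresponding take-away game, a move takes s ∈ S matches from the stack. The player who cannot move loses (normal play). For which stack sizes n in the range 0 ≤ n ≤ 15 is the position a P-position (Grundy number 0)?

0, 2, 4, 6, 13, 15

G(0) = 0
G(1) = mex{0} = 1
G(2) = mex{1} = 0
G(3) = mex{0,0} = 1
G(4) = mex{1,1} = 0
G(5) = mex{0,0,0} = 1
G(6) = mex{1,1,1} = 0
G(7) = mex{0,0,0} = 1
G(8) = mex{1,1,1,0} = 2
G(9) = mex{2,0,0,1} = 3
G(10) = mex{3,1,1,0} = 2
G(11) = mex{2,2,0,1} = 3
G(12) = mex{3,3,1,0} = 2
G(13) = mex{2,2,2,1} = 0
G(14) = mex{0,3,3,0} = 1
G(15) = mex{1,2,2,1} = 0
P-positions are exactly the n with G(n) = 0.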